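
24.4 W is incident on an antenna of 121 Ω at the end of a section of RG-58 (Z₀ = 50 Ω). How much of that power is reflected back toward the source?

P_reflected ≈ 4.21 W

Γ = (121 − 50)/(121 + 50) = 0.415
|Γ|² = 0.172
P_refl = |Γ|²·P_inc = 4.21 W, P_del = (1 − |Γ|²)·P_inc = 20.2 W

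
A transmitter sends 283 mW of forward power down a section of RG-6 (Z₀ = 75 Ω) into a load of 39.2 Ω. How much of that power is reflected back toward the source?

P_reflected ≈ 27.8 mW

Γ = (39.2 − 75)/(39.2 + 75) = -0.313
|Γ|² = 0.0983
P_refl = |Γ|²·P_inc = 27.8 mW, P_del = (1 − |Γ|²)·P_inc = 255 mW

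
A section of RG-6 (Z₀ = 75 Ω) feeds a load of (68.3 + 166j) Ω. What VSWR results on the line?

Γ = (Z_L − Z_0)/(Z_L + Z_0) = (-6.7 + j166)/(143.3 + j166)
|Γ| = 166/219 = 0.758
VSWR = (1 + |Γ|)/(1 − |Γ|) = 1.76/0.242

VSWR ≈ 7.25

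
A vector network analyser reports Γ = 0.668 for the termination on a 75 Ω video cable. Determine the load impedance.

Z_L = Z_0·(1 + Γ)/(1 − Γ) = 75·(1.67)/(0.332)

Z_L ≈ 377 Ω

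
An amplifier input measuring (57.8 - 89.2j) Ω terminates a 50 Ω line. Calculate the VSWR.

Γ = (Z_L − Z_0)/(Z_L + Z_0) = (7.8 − j89.2)/(107.8 − j89.2)
|Γ| = 89.5/140 = 0.64
VSWR = (1 + |Γ|)/(1 − |Γ|) = 1.64/0.36

VSWR ≈ 4.55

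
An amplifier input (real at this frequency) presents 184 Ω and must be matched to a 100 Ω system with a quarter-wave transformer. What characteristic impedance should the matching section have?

Z_qwt ≈ 136 Ω

Z_qwt = √(Z_0·R_L) = √(100 × 184) = √18400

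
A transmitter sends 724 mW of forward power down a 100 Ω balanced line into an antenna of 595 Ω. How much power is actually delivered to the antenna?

P_delivered ≈ 357 mW

Γ = (595 − 100)/(595 + 100) = 0.712
|Γ|² = 0.507
P_refl = |Γ|²·P_inc = 367 mW, P_del = (1 − |Γ|²)·P_inc = 357 mW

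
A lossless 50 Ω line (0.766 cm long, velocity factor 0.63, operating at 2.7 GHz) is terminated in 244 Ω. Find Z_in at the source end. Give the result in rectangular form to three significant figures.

Z_in ≈ 23.9 − j54.9 Ω

λ = v/f = 0.63·c / 2.7 GHz = 0.07 m
βl = 2π·l/λ = 2π × 0.109 = 39.4°
tan(βl) = tan(39.4°) = 0.821
Z_in = Z_0·(Z_L + jZ_0·tanβl)/(Z_0 + jZ_L·tanβl)
     = 50·(244 + j41.1)/(50 + j200)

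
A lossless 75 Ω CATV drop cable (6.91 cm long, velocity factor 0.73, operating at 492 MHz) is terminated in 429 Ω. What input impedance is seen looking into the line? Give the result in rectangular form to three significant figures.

Z_in ≈ 18.9 − j48.6 Ω

λ = v/f = 0.73·c / 492 MHz = 0.445 m
βl = 2π·l/λ = 2π × 0.155 = 55.9°
tan(βl) = tan(55.9°) = 1.48
Z_in = Z_0·(Z_L + jZ_0·tanβl)/(Z_0 + jZ_L·tanβl)
     = 75·(429 + j111)/(75 + j633)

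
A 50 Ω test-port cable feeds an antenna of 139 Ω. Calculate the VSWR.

For a purely resistive load, VSWR = R_L/Z_0 or Z_0/R_L (whichever > 1) = 139/50

VSWR ≈ 2.78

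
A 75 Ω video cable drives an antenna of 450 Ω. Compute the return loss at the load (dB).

Γ = (450 − 75)/(450 + 75) = 0.714
RL = −20·log₁₀|Γ| = −20·log₁₀(0.714)

RL ≈ 2.92 dB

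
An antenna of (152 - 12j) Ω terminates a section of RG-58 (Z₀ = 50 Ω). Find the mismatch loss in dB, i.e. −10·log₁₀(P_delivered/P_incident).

mismatch loss ≈ 1.29 dB

Γ = (102 − j12)/(202 − j12), |Γ| = 0.508
|Γ|² = 0.258, so P_del/P_inc = 1 − |Γ|² = 0.742
ML = −10·log₁₀(1 − |Γ|²)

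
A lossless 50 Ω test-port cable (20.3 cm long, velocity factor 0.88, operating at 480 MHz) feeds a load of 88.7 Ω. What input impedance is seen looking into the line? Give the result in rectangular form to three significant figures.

Z_in ≈ 41.2 + j24.9 Ω

λ = v/f = 0.88·c / 480 MHz = 0.55 m
βl = 2π·l/λ = 2π × 0.369 = 133°
tan(βl) = tan(133°) = -1.08
Z_in = Z_0·(Z_L + jZ_0·tanβl)/(Z_0 + jZ_L·tanβl)
     = 50·(88.7 − j53.9)/(50 − j95.5)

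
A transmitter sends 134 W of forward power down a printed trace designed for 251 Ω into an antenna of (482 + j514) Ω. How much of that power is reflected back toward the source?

P_reflected ≈ 53.1 W

|Γ| = |(231 + j514)/(733 + j514)| = 0.629
|Γ|² = 0.396
P_refl = |Γ|²·P_inc = 53.1 W, P_del = (1 − |Γ|²)·P_inc = 80.9 W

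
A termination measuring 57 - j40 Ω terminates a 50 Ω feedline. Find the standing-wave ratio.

VSWR ≈ 2.1

Γ = (Z_L − Z_0)/(Z_L + Z_0) = (7 − j40)/(107 − j40)
|Γ| = 40.6/114 = 0.355
VSWR = (1 + |Γ|)/(1 − |Γ|) = 1.36/0.645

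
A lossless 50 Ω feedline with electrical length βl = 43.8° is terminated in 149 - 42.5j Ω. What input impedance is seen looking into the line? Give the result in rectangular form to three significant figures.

tan(βl) = tan(43.8°) = 0.959
Z_in = Z_0·(Z_L + jZ_0·tanβl)/(Z_0 + jZ_L·tanβl)
     = 50·(149 + j5.45)/(90.8 + j143)

Z_in ≈ 25 − j36.3 Ω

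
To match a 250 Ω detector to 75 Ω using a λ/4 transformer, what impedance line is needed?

Z_qwt = √(Z_0·R_L) = √(75 × 250) = √18750

Z_qwt ≈ 137 Ω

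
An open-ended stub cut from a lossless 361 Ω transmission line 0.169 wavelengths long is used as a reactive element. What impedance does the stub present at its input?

Z_in ≈ −j201 Ω

βl = 2π × 0.169 = 60.8°
tan(βl) = 1.79
For an open-ended stub, Z_in = −jZ_0·cot(βl) = −jZ_0/tan(βl)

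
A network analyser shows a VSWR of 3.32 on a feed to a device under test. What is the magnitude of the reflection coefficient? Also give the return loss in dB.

|Γ| = (S − 1)/(S + 1) = (3.32 − 1)/(3.32 + 1) = 2.32/4.32
RL = −20·log₁₀|Γ| = −20·log₁₀(0.537)

|Γ| ≈ 0.537; return loss ≈ 5.4 dB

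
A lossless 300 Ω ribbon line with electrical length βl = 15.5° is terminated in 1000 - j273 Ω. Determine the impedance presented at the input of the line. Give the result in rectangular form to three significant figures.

Z_in ≈ 444 − j480 Ω

tan(βl) = tan(15.5°) = 0.277
Z_in = Z_0·(Z_L + jZ_0·tanβl)/(Z_0 + jZ_L·tanβl)
     = 300·(1000 − j190)/(376 + j277)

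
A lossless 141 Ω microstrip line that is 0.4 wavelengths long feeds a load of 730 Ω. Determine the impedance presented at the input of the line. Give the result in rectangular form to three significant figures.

Z_in ≈ 73.6 + j174 Ω

βl = 2π × 0.4 = 144°
tan(βl) = tan(144°) = -0.727
Z_in = Z_0·(Z_L + jZ_0·tanβl)/(Z_0 + jZ_L·tanβl)
     = 141·(730 − j102)/(141 − j530)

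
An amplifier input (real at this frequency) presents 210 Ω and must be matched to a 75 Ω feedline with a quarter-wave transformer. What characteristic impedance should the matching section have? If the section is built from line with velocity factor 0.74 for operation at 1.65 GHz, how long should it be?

Z_qwt ≈ 125 Ω; length ≈ 3.36 cm

Z_qwt = √(Z_0·R_L) = √(75 × 210) = √15750
λ = 0.74·c/f = 0.135 m, so l = λ/4 = 0.0336 m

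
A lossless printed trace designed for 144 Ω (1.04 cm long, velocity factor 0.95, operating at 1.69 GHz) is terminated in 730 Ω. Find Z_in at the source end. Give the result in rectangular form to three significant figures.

λ = v/f = 0.95·c / 1.69 GHz = 0.169 m
βl = 2π·l/λ = 2π × 0.0617 = 22.2°
tan(βl) = tan(22.2°) = 0.408
Z_in = Z_0·(Z_L + jZ_0·tanβl)/(Z_0 + jZ_L·tanβl)
     = 144·(730 + j58.8)/(144 + j298)

Z_in ≈ 161 − j275 Ω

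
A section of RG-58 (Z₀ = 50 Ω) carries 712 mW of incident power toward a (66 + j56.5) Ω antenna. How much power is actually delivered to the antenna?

|Γ| = |(16 + j56.5)/(116 + j56.5)| = 0.455
|Γ|² = 0.207
P_refl = |Γ|²·P_inc = 147 mW, P_del = (1 − |Γ|²)·P_inc = 565 mW

P_delivered ≈ 565 mW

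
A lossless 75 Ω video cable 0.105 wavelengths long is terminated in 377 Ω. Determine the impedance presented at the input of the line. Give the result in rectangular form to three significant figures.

βl = 2π × 0.105 = 37.8°
tan(βl) = tan(37.8°) = 0.776
Z_in = Z_0·(Z_L + jZ_0·tanβl)/(Z_0 + jZ_L·tanβl)
     = 75·(377 + j58.2)/(75 + j292)

Z_in ≈ 37.3 − j87.1 Ω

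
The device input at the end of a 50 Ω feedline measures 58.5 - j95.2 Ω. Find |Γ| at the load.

Γ = (Z_L − Z_0)/(Z_L + Z_0) = (8.5 − j95.2)/(108.5 − j95.2)
|Γ| = 95.6/144

|Γ| ≈ 0.662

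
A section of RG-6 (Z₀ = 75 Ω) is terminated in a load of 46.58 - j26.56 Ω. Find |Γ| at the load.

Γ = (Z_L − Z_0)/(Z_L + Z_0) = (-28.42 − j26.56)/(121.6 − j26.56)
|Γ| = 38.9/124

|Γ| ≈ 0.313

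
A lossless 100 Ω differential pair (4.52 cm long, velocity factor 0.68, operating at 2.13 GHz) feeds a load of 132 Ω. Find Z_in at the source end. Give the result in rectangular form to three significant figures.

Z_in ≈ 129 + j12.5 Ω

λ = v/f = 0.68·c / 2.13 GHz = 0.0958 m
βl = 2π·l/λ = 2π × 0.472 = 170°
tan(βl) = tan(170°) = -0.178
Z_in = Z_0·(Z_L + jZ_0·tanβl)/(Z_0 + jZ_L·tanβl)
     = 100·(132 − j17.8)/(100 − j23.5)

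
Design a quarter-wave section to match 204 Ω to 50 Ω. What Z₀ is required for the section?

Z_qwt ≈ 101 Ω

Z_qwt = √(Z_0·R_L) = √(50 × 204) = √10200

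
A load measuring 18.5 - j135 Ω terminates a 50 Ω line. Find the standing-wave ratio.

Γ = (Z_L − Z_0)/(Z_L + Z_0) = (-31.5 − j135)/(68.5 − j135)
|Γ| = 139/151 = 0.916
VSWR = (1 + |Γ|)/(1 − |Γ|) = 1.92/0.0843

VSWR ≈ 22.7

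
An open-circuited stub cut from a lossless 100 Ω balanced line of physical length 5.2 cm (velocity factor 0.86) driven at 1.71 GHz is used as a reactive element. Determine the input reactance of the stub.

λ = v/f = 0.86·c / 1.71 GHz = 0.151 m
βl = 2π·l/λ = 2π × 0.345 = 124°
tan(βl) = -1.48
For an open-circuited stub, Z_in = −jZ_0·cot(βl) = −jZ_0/tan(βl)

X_in ≈ 67.6 Ω (inductive)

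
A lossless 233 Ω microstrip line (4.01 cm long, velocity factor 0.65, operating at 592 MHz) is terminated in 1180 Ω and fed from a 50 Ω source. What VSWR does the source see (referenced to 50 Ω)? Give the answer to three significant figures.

VSWR ≈ 13.2

λ = v/f = 0.65·c / 592 MHz = 0.329 m
βl = 2π·l/λ = 2π × 0.122 = 43.8°
tan(βl) = 0.96
Z_in = Z_0·(Z_L + jZ_0·tanβl)/(Z_0 + jZ_L·tanβl) = 92 − j224 Ω
Γ_s = (Z_in − Z_s)/(Z_in + Z_s) = (42 − j224)/(142 − j224), |Γ_s| = 0.859
VSWR = (1 + |Γ_s|)/(1 − |Γ_s|)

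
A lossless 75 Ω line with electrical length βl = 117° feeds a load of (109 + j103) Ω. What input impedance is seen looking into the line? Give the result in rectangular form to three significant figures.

Z_in ≈ 24.3 + j6.77 Ω

tan(βl) = tan(117°) = -1.96
Z_in = Z_0·(Z_L + jZ_0·tanβl)/(Z_0 + jZ_L·tanβl)
     = 75·(109 − j44.2)/(277 − j214)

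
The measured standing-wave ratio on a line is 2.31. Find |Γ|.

|Γ| = (S − 1)/(S + 1) = (2.31 − 1)/(2.31 + 1) = 1.31/3.31

|Γ| ≈ 0.396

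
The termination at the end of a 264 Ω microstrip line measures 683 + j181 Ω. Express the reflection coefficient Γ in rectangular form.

Γ = (Z_L − Z_0)/(Z_L + Z_0) = (419 + j181)/(947 + j181)

Γ ≈ 0.462 + j0.103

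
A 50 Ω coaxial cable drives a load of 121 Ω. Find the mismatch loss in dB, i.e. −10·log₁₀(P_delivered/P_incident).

Γ = (121 − 50)/(121 + 50) = 0.415
|Γ|² = 0.172, so P_del/P_inc = 1 − |Γ|² = 0.828
ML = −10·log₁₀(1 − |Γ|²)

mismatch loss ≈ 0.822 dB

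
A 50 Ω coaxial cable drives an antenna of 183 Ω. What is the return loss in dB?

Γ = (183 − 50)/(183 + 50) = 0.571
RL = −20·log₁₀|Γ| = −20·log₁₀(0.571)

RL ≈ 4.87 dB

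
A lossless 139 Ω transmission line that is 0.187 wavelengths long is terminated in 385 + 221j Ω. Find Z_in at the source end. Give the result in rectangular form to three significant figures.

Z_in ≈ 50 − j79.2 Ω

βl = 2π × 0.187 = 67.3°
tan(βl) = tan(67.3°) = 2.39
Z_in = Z_0·(Z_L + jZ_0·tanβl)/(Z_0 + jZ_L·tanβl)
     = 139·(385 + j554)/(-390 + j921)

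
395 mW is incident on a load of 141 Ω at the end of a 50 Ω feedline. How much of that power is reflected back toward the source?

Γ = (141 − 50)/(141 + 50) = 0.476
|Γ|² = 0.227
P_refl = |Γ|²·P_inc = 89.7 mW, P_del = (1 − |Γ|²)·P_inc = 305 mW

P_reflected ≈ 89.7 mW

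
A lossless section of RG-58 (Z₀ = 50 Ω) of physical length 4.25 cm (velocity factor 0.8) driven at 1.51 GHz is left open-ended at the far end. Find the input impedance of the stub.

λ = v/f = 0.8·c / 1.51 GHz = 0.159 m
βl = 2π·l/λ = 2π × 0.267 = 96.3°
tan(βl) = -9.11
For an open-ended stub, Z_in = −jZ_0·cot(βl) = −jZ_0/tan(βl)

Z_in ≈ +j5.49 Ω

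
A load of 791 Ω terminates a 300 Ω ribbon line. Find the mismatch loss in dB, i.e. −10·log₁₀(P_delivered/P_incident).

Γ = (791 − 300)/(791 + 300) = 0.45
|Γ|² = 0.203, so P_del/P_inc = 1 − |Γ|² = 0.797
ML = −10·log₁₀(1 − |Γ|²)

mismatch loss ≈ 0.983 dB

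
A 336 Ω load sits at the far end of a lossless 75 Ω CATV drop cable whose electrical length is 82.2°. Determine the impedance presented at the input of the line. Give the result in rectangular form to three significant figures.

tan(βl) = tan(82.2°) = 7.3
Z_in = Z_0·(Z_L + jZ_0·tanβl)/(Z_0 + jZ_L·tanβl)
     = 75·(336 + j548)/(75 + j2450)

Z_in ≈ 17 − j9.75 Ω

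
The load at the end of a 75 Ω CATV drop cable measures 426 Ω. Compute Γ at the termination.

Γ = (Z_L − Z_0)/(Z_L + Z_0) = (426 − 75)/(426 + 75) = 351/501

Γ = 0.701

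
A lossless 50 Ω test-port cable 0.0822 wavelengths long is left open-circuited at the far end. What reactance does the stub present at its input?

βl = 2π × 0.0822 = 29.6°
tan(βl) = 0.568
For an open-circuited stub, Z_in = −jZ_0·cot(βl) = −jZ_0/tan(βl)

X_in ≈ -88 Ω (capacitive)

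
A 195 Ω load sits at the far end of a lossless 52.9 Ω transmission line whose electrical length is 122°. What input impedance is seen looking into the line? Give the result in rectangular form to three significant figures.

tan(βl) = tan(122°) = -1.6
Z_in = Z_0·(Z_L + jZ_0·tanβl)/(Z_0 + jZ_L·tanβl)
     = 52.9·(195 − j84.7)/(52.9 − j312)

Z_in ≈ 19.4 + j29.8 Ω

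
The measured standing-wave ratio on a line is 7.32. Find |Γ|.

|Γ| ≈ 0.76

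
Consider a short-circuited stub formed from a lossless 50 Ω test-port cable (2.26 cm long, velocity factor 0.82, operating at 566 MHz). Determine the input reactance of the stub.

X_in ≈ 16.9 Ω (inductive)

λ = v/f = 0.82·c / 566 MHz = 0.435 m
βl = 2π·l/λ = 2π × 0.052 = 18.7°
tan(βl) = 0.339
For a short-circuited stub, Z_in = jZ_0·tan(βl)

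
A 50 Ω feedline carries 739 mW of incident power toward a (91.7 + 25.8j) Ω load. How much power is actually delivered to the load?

|Γ| = |(41.7 + j25.8)/(141.7 + j25.8)| = 0.34
|Γ|² = 0.116
P_refl = |Γ|²·P_inc = 85.7 mW, P_del = (1 − |Γ|²)·P_inc = 653 mW

P_delivered ≈ 653 mW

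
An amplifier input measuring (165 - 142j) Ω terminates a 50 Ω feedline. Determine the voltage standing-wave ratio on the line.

Γ = (Z_L − Z_0)/(Z_L + Z_0) = (115 − j142)/(215 − j142)
|Γ| = 183/258 = 0.709
VSWR = (1 + |Γ|)/(1 − |Γ|) = 1.71/0.291

VSWR ≈ 5.88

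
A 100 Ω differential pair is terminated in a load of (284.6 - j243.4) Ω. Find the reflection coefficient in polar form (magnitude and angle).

Γ ≈ 0.671 ∠ -20.5°

Γ = (Z_L − Z_0)/(Z_L + Z_0) = (184.6 − j243.4)/(384.6 − j243.4)
|Γ| = 305/455 = 0.671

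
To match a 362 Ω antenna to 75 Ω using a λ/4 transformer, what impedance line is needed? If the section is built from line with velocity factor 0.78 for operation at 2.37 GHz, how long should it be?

Z_qwt ≈ 165 Ω; length ≈ 2.47 cm

Z_qwt = √(Z_0·R_L) = √(75 × 362) = √27150
λ = 0.78·c/f = 0.0987 m, so l = λ/4 = 0.0247 m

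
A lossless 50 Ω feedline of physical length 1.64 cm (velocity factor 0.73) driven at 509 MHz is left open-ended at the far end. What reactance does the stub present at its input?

λ = v/f = 0.73·c / 509 MHz = 0.43 m
βl = 2π·l/λ = 2π × 0.0381 = 13.7°
tan(βl) = 0.244
For an open-ended stub, Z_in = −jZ_0·cot(βl) = −jZ_0/tan(βl)

X_in ≈ -205 Ω (capacitive)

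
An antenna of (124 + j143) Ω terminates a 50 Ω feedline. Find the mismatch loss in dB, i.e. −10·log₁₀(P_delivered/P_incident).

mismatch loss ≈ 3.11 dB

Γ = (74 + j143)/(174 + j143), |Γ| = 0.715
|Γ|² = 0.511, so P_del/P_inc = 1 − |Γ|² = 0.489
ML = −10·log₁₀(1 − |Γ|²)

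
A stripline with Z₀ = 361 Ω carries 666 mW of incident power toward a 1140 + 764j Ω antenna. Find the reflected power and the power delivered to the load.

|Γ| = |(779 + j764)/(1501 + j764)| = 0.648
|Γ|² = 0.42
P_refl = |Γ|²·P_inc = 280 mW, P_del = (1 − |Γ|²)·P_inc = 386 mW

P_reflected ≈ 280 mW; P_delivered ≈ 386 mW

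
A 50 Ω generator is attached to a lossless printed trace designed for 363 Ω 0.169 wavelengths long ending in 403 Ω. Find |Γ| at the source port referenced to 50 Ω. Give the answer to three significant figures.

βl = 2π × 0.169 = 60.8°
tan(βl) = 1.79
Z_in = Z_0·(Z_L + jZ_0·tanβl)/(Z_0 + jZ_L·tanβl) = 342 − j30.5 Ω
Γ_s = (Z_in − Z_s)/(Z_in + Z_s) = (292 − j30.5)/(392 − j30.5), |Γ_s| = 0.747

|Γ| ≈ 0.747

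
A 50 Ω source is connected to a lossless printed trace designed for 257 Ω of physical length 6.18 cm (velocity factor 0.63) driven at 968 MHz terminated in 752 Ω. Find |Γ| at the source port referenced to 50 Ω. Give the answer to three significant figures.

λ = v/f = 0.63·c / 968 MHz = 0.195 m
βl = 2π·l/λ = 2π × 0.317 = 114°
tan(βl) = -2.25
Z_in = Z_0·(Z_L + jZ_0·tanβl)/(Z_0 + jZ_L·tanβl) = 103 + j98.5 Ω
Γ_s = (Z_in − Z_s)/(Z_in + Z_s) = (52.8 + j98.5)/(153 + j98.5), |Γ_s| = 0.615

|Γ| ≈ 0.615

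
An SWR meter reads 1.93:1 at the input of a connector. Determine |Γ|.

|Γ| = (S − 1)/(S + 1) = (1.93 − 1)/(1.93 + 1) = 0.93/2.93

|Γ| ≈ 0.317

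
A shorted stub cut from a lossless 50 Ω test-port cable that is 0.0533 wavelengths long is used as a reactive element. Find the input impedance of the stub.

Z_in ≈ +j17.4 Ω

βl = 2π × 0.0533 = 19.2°
tan(βl) = 0.348
For a shorted stub, Z_in = jZ_0·tan(βl)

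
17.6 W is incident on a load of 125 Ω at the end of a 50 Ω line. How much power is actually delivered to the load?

P_delivered ≈ 14.4 W

Γ = (125 − 50)/(125 + 50) = 0.429
|Γ|² = 0.184
P_refl = |Γ|²·P_inc = 3.23 W, P_del = (1 − |Γ|²)·P_inc = 14.4 W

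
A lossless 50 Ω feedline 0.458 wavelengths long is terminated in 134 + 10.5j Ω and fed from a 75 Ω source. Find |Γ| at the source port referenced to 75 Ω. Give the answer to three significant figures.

βl = 2π × 0.458 = 165°
tan(βl) = -0.27
Z_in = Z_0·(Z_L + jZ_0·tanβl)/(Z_0 + jZ_L·tanβl) = 87.6 + j57.2 Ω
Γ_s = (Z_in − Z_s)/(Z_in + Z_s) = (12.6 + j57.2)/(163 + j57.2), |Γ_s| = 0.34

|Γ| ≈ 0.34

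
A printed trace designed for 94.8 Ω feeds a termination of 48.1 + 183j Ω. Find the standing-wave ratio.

VSWR ≈ 9.72

Γ = (Z_L − Z_0)/(Z_L + Z_0) = (-46.7 + j183)/(142.9 + j183)
|Γ| = 189/232 = 0.813
VSWR = (1 + |Γ|)/(1 − |Γ|) = 1.81/0.187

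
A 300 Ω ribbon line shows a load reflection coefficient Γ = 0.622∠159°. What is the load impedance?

Z_L = Z_0·(1 + Γ)/(1 − Γ) = 300·(0.419 + j0.223)/(1.58 − j0.223)

Z_L ≈ 72.2 + j52.5 Ω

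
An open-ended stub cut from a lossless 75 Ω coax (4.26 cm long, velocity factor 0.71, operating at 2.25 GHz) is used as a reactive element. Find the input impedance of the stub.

λ = v/f = 0.71·c / 2.25 GHz = 0.0947 m
βl = 2π·l/λ = 2π × 0.45 = 162°
tan(βl) = -0.325
For an open-ended stub, Z_in = −jZ_0·cot(βl) = −jZ_0/tan(βl)

Z_in ≈ +j231 Ω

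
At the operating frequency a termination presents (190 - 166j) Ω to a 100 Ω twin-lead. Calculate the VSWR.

Γ = (Z_L − Z_0)/(Z_L + Z_0) = (90 − j166)/(290 − j166)
|Γ| = 189/334 = 0.565
VSWR = (1 + |Γ|)/(1 − |Γ|) = 1.57/0.435

VSWR ≈ 3.6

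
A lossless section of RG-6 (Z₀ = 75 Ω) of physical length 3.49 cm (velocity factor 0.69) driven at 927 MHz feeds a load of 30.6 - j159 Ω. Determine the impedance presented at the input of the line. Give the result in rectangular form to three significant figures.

λ = v/f = 0.69·c / 927 MHz = 0.223 m
βl = 2π·l/λ = 2π × 0.156 = 56.3°
tan(βl) = tan(56.3°) = 1.5
Z_in = Z_0·(Z_L + jZ_0·tanβl)/(Z_0 + jZ_L·tanβl)
     = 75·(30.6 − j46.7)/(313 + j45.8)

Z_in ≈ 5.57 − j12 Ω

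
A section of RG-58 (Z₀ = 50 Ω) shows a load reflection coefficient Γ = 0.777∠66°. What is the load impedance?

Z_L ≈ 20.4 + j73.1 Ω

Z_L = Z_0·(1 + Γ)/(1 − Γ) = 50·(1.32 + j0.71)/(0.684 − j0.71)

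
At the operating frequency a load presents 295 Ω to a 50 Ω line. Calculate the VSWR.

VSWR ≈ 5.9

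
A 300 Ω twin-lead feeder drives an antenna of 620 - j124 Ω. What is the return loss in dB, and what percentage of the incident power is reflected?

Γ = (320 − j124)/(920 − j124), |Γ| = 0.37
RL = −20·log₁₀(0.37) = 8.64 dB
P_refl/P_inc = |Γ|² = 0.137

RL ≈ 8.64 dB; 13.7% of incident power reflected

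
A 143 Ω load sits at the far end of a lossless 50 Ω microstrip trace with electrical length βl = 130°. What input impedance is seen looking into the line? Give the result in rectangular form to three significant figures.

tan(βl) = tan(130°) = -1.19
Z_in = Z_0·(Z_L + jZ_0·tanβl)/(Z_0 + jZ_L·tanβl)
     = 50·(143 − j59.6)/(50 − j170)

Z_in ≈ 27.4 + j33.9 Ω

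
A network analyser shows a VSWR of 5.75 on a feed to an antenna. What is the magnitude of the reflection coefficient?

|Γ| = (S − 1)/(S + 1) = (5.75 − 1)/(5.75 + 1) = 4.75/6.75

|Γ| ≈ 0.704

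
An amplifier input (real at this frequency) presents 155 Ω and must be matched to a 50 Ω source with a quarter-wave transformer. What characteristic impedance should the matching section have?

Z_qwt ≈ 88 Ω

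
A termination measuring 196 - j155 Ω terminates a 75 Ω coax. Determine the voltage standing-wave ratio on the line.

Γ = (Z_L − Z_0)/(Z_L + Z_0) = (121 − j155)/(271 − j155)
|Γ| = 197/312 = 0.63
VSWR = (1 + |Γ|)/(1 − |Γ|) = 1.63/0.37

VSWR ≈ 4.4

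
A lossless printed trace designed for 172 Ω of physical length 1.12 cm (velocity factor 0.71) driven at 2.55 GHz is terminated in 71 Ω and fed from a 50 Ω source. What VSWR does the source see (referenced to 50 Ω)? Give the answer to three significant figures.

VSWR ≈ 5.47

λ = v/f = 0.71·c / 2.55 GHz = 0.0835 m
βl = 2π·l/λ = 2π × 0.134 = 48.3°
tan(βl) = 1.12
Z_in = Z_0·(Z_L + jZ_0·tanβl)/(Z_0 + jZ_L·tanβl) = 132 + j132 Ω
Γ_s = (Z_in − Z_s)/(Z_in + Z_s) = (82 + j132)/(182 + j132), |Γ_s| = 0.691
VSWR = (1 + |Γ_s|)/(1 − |Γ_s|)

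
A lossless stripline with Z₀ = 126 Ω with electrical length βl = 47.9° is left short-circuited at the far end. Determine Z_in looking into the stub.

tan(βl) = 1.11
For a short-circuited stub, Z_in = jZ_0·tan(βl)

Z_in ≈ +j139 Ω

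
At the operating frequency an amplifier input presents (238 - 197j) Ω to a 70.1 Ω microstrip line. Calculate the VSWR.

Γ = (Z_L − Z_0)/(Z_L + Z_0) = (167.9 − j197)/(308.1 − j197)
|Γ| = 259/366 = 0.708
VSWR = (1 + |Γ|)/(1 − |Γ|) = 1.71/0.292

VSWR ≈ 5.84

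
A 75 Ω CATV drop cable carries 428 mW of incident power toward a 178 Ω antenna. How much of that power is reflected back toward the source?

P_reflected ≈ 70.9 mW

Γ = (178 − 75)/(178 + 75) = 0.407
|Γ|² = 0.166
P_refl = |Γ|²·P_inc = 70.9 mW, P_del = (1 − |Γ|²)·P_inc = 357 mW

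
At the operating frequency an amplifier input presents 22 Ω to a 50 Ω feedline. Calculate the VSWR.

Γ = (22 − 50)/(22 + 50) = -0.389
VSWR = (1 + 0.389)/(1 − 0.389)

VSWR ≈ 2.27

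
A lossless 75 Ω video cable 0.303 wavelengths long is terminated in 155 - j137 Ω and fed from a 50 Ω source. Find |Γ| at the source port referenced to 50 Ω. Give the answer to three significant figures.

|Γ| ≈ 0.569

βl = 2π × 0.303 = 109°
tan(βl) = -2.89
Z_in = Z_0·(Z_L + jZ_0·tanβl)/(Z_0 + jZ_L·tanβl) = 26.8 + j45.2 Ω
Γ_s = (Z_in − Z_s)/(Z_in + Z_s) = (-23.2 + j45.2)/(76.8 + j45.2), |Γ_s| = 0.569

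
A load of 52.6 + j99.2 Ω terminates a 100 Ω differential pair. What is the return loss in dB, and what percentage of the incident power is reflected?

RL ≈ 4.38 dB; 36.5% of incident power reflected

Γ = (-47.4 + j99.2)/(152.6 + j99.2), |Γ| = 0.604
RL = −20·log₁₀(0.604) = 4.38 dB
P_refl/P_inc = |Γ|² = 0.365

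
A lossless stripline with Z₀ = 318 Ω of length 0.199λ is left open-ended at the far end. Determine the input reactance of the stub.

βl = 2π × 0.199 = 71.6°
tan(βl) = 3.01
For an open-ended stub, Z_in = −jZ_0·cot(βl) = −jZ_0/tan(βl)

X_in ≈ -106 Ω (capacitive)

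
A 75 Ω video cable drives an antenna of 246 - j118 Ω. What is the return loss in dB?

Γ = (171 − j118)/(321 − j118), |Γ| = 0.607
RL = −20·log₁₀|Γ| = −20·log₁₀(0.607)

RL ≈ 4.33 dB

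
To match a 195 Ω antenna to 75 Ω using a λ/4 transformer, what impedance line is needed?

Z_qwt ≈ 121 Ω

Z_qwt = √(Z_0·R_L) = √(75 × 195) = √14620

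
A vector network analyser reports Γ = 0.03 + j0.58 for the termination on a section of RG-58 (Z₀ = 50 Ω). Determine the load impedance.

Z_L = Z_0·(1 + Γ)/(1 − Γ) = 50·(1.03 + j0.58)/(0.97 − j0.58)

Z_L ≈ 25.9 + j45.4 Ω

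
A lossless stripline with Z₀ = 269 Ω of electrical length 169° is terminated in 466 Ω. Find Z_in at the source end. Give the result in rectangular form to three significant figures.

tan(βl) = tan(169°) = -0.194
Z_in = Z_0·(Z_L + jZ_0·tanβl)/(Z_0 + jZ_L·tanβl)
     = 269·(466 − j52.3)/(269 − j90.6)

Z_in ≈ 434 + j94 Ω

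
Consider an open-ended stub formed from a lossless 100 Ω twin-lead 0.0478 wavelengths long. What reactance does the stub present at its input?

X_in ≈ -323 Ω (capacitive)

βl = 2π × 0.0478 = 17.2°
tan(βl) = 0.31
For an open-ended stub, Z_in = −jZ_0·cot(βl) = −jZ_0/tan(βl)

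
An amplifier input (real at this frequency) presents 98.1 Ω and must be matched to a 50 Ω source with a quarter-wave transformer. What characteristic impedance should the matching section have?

Z_qwt ≈ 70 Ω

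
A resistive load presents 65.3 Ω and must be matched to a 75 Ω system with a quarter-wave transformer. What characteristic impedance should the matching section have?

Z_qwt = √(Z_0·R_L) = √(75 × 65.3) = √4898

Z_qwt ≈ 70 Ω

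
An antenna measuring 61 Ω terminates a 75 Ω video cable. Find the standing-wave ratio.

For a purely resistive load, VSWR = R_L/Z_0 or Z_0/R_L (whichever > 1) = 75/61

VSWR ≈ 1.23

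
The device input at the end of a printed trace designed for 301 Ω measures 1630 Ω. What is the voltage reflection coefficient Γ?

Γ = 0.688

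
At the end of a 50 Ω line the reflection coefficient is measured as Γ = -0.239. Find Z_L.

Z_L ≈ 30.7 Ω

Z_L = Z_0·(1 + Γ)/(1 − Γ) = 50·(0.761)/(1.24)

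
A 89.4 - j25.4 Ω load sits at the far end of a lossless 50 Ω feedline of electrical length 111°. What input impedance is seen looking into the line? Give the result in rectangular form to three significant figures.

tan(βl) = tan(111°) = -2.61
Z_in = Z_0·(Z_L + jZ_0·tanβl)/(Z_0 + jZ_L·tanβl)
     = 50·(89.4 − j156)/(-16.2 − j233)

Z_in ≈ 31.9 + j21.4 Ω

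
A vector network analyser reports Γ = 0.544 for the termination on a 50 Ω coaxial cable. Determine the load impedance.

Z_L ≈ 169 Ω

Z_L = Z_0·(1 + Γ)/(1 − Γ) = 50·(1.54)/(0.456)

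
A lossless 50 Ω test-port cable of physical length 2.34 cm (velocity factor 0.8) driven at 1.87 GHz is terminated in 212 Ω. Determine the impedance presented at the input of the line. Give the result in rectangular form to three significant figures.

Z_in ≈ 14.1 − j21.1 Ω

λ = v/f = 0.8·c / 1.87 GHz = 0.128 m
βl = 2π·l/λ = 2π × 0.182 = 65.6°
tan(βl) = tan(65.6°) = 2.21
Z_in = Z_0·(Z_L + jZ_0·tanβl)/(Z_0 + jZ_L·tanβl)
     = 50·(212 + j110)/(50 + j468)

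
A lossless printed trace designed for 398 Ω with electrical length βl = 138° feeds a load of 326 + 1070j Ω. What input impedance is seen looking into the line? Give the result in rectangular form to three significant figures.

Z_in ≈ 48.2 + j218 Ω

tan(βl) = tan(138°) = -0.9
Z_in = Z_0·(Z_L + jZ_0·tanβl)/(Z_0 + jZ_L·tanβl)
     = 398·(326 + j712)/(1360 − j294)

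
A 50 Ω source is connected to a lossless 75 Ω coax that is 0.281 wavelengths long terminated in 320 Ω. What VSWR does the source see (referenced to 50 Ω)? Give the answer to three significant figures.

VSWR ≈ 2.99

βl = 2π × 0.281 = 101°
tan(βl) = -5.07
Z_in = Z_0·(Z_L + jZ_0·tanβl)/(Z_0 + jZ_L·tanβl) = 18.2 + j14 Ω
Γ_s = (Z_in − Z_s)/(Z_in + Z_s) = (-31.8 + j14)/(68.2 + j14), |Γ_s| = 0.498
VSWR = (1 + |Γ_s|)/(1 − |Γ_s|)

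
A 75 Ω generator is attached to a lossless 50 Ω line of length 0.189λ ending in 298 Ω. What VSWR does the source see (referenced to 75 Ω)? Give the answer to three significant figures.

VSWR ≈ 8.26

βl = 2π × 0.189 = 68°
tan(βl) = 2.48
Z_in = Z_0·(Z_L + jZ_0·tanβl)/(Z_0 + jZ_L·tanβl) = 9.71 − j19.5 Ω
Γ_s = (Z_in − Z_s)/(Z_in + Z_s) = (-65.3 − j19.5)/(84.7 − j19.5), |Γ_s| = 0.784
VSWR = (1 + |Γ_s|)/(1 − |Γ_s|)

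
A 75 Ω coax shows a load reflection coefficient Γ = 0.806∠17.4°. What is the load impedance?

Z_L ≈ 236 + j325 Ω

Z_L = Z_0·(1 + Γ)/(1 − Γ) = 75·(1.77 + j0.241)/(0.231 − j0.241)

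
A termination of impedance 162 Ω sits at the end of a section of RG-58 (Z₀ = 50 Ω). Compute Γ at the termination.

Γ = 0.528

Γ = (Z_L − Z_0)/(Z_L + Z_0) = (162 − 50)/(162 + 50) = 112/212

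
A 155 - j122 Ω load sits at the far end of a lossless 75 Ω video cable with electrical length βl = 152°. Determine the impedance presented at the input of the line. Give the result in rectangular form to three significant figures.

tan(βl) = tan(152°) = -0.532
Z_in = Z_0·(Z_L + jZ_0·tanβl)/(Z_0 + jZ_L·tanβl)
     = 75·(155 − j162)/(10.1 − j82.4)

Z_in ≈ 162 + j121 Ω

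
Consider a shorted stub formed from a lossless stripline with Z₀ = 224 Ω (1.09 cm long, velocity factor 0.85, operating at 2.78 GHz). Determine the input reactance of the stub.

X_in ≈ 207 Ω (inductive)

λ = v/f = 0.85·c / 2.78 GHz = 0.0917 m
βl = 2π·l/λ = 2π × 0.119 = 42.8°
tan(βl) = 0.925
For a shorted stub, Z_in = jZ_0·tan(βl)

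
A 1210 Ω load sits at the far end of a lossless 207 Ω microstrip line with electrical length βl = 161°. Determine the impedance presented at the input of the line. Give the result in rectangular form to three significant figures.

tan(βl) = tan(161°) = -0.344
Z_in = Z_0·(Z_L + jZ_0·tanβl)/(Z_0 + jZ_L·tanβl)
     = 207·(1210 − j71.3)/(207 − j417)

Z_in ≈ 268 + j468 Ω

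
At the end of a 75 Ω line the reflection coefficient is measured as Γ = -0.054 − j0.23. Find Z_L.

Z_L = Z_0·(1 + Γ)/(1 − Γ) = 75·(0.946 − j0.23)/(1.05 + j0.23)

Z_L ≈ 60.8 − j29.6 Ω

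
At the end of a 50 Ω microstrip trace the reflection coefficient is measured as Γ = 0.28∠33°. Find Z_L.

Z_L = Z_0·(1 + Γ)/(1 − Γ) = 50·(1.23 + j0.152)/(0.765 − j0.152)

Z_L ≈ 75.7 + j25.1 Ω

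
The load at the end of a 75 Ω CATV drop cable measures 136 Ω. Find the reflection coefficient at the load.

Γ = 0.289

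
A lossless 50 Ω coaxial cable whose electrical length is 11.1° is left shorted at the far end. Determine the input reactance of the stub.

X_in ≈ 9.81 Ω (inductive)

tan(βl) = 0.196
For a shorted stub, Z_in = jZ_0·tan(βl)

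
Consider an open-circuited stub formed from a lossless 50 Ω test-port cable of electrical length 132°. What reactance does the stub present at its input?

tan(βl) = -1.11
For an open-circuited stub, Z_in = −jZ_0·cot(βl) = −jZ_0/tan(βl)

X_in ≈ 45 Ω (inductive)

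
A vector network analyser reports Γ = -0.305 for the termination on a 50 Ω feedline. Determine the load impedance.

Z_L ≈ 26.6 Ω

Z_L = Z_0·(1 + Γ)/(1 − Γ) = 50·(0.695)/(1.3)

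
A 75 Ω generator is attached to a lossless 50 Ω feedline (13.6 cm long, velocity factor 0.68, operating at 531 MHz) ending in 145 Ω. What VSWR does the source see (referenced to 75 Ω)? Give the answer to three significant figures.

λ = v/f = 0.68·c / 531 MHz = 0.384 m
βl = 2π·l/λ = 2π × 0.354 = 127°
tan(βl) = -1.31
Z_in = Z_0·(Z_L + jZ_0·tanβl)/(Z_0 + jZ_L·tanβl) = 25.6 + j31.5 Ω
Γ_s = (Z_in − Z_s)/(Z_in + Z_s) = (-49.4 + j31.5)/(101 + j31.5), |Γ_s| = 0.556
VSWR = (1 + |Γ_s|)/(1 − |Γ_s|)

VSWR ≈ 3.51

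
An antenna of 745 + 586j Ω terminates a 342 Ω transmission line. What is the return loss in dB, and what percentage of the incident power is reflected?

Γ = (403 + j586)/(1087 + j586), |Γ| = 0.576
RL = −20·log₁₀(0.576) = 4.79 dB
P_refl/P_inc = |Γ|² = 0.332

RL ≈ 4.79 dB; 33.2% of incident power reflected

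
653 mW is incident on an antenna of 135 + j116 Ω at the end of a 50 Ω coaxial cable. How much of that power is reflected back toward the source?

P_reflected ≈ 283 mW

|Γ| = |(85 + j116)/(185 + j116)| = 0.659
|Γ|² = 0.434
P_refl = |Γ|²·P_inc = 283 mW, P_del = (1 − |Γ|²)·P_inc = 370 mW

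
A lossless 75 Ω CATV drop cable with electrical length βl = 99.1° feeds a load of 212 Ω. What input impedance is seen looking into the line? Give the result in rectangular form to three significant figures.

Z_in ≈ 27.1 + j10.5 Ω

tan(βl) = tan(99.1°) = -6.24
Z_in = Z_0·(Z_L + jZ_0·tanβl)/(Z_0 + jZ_L·tanβl)
     = 75·(212 − j468)/(75 − j1320)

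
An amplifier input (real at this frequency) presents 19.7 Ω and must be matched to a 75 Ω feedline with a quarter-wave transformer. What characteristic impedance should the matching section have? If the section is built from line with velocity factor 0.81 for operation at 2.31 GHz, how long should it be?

Z_qwt ≈ 38.4 Ω; length ≈ 2.63 cm

Z_qwt = √(Z_0·R_L) = √(75 × 19.7) = √1478
λ = 0.81·c/f = 0.105 m, so l = λ/4 = 0.0263 m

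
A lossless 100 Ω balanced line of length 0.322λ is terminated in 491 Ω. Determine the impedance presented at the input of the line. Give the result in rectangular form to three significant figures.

βl = 2π × 0.322 = 116°
tan(βl) = tan(116°) = -2.06
Z_in = Z_0·(Z_L + jZ_0·tanβl)/(Z_0 + jZ_L·tanβl)
     = 100·(491 − j206)/(100 − j1010)

Z_in ≈ 24.9 + j46.1 Ω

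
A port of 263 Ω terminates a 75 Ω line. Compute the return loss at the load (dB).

RL ≈ 5.1 dB

Γ = (263 − 75)/(263 + 75) = 0.556
RL = −20·log₁₀|Γ| = −20·log₁₀(0.556)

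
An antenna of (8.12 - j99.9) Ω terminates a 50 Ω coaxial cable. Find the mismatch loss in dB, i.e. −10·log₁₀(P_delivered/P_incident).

mismatch loss ≈ 9.15 dB

Γ = (-41.88 − j99.9)/(58.12 − j99.9), |Γ| = 0.937
|Γ|² = 0.878, so P_del/P_inc = 1 − |Γ|² = 0.122
ML = −10·log₁₀(1 − |Γ|²)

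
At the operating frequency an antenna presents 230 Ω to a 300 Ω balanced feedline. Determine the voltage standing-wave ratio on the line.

For a purely resistive load, VSWR = R_L/Z_0 or Z_0/R_L (whichever > 1) = 300/230

VSWR ≈ 1.3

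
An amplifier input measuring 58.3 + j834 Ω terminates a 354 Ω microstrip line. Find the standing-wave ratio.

VSWR ≈ 39.9

Γ = (Z_L − Z_0)/(Z_L + Z_0) = (-295.7 + j834)/(412.3 + j834)
|Γ| = 885/930 = 0.951
VSWR = (1 + |Γ|)/(1 − |Γ|) = 1.95/0.0489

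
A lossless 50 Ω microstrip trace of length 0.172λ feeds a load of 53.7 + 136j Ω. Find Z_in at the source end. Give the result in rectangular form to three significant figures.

βl = 2π × 0.172 = 61.9°
tan(βl) = tan(61.9°) = 1.87
Z_in = Z_0·(Z_L + jZ_0·tanβl)/(Z_0 + jZ_L·tanβl)
     = 50·(53.7 + j230)/(-205 + j101)

Z_in ≈ 11.6 − j50.3 Ω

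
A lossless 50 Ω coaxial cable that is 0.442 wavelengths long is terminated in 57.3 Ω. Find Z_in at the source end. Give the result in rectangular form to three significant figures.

βl = 2π × 0.442 = 159°
tan(βl) = tan(159°) = -0.381
Z_in = Z_0·(Z_L + jZ_0·tanβl)/(Z_0 + jZ_L·tanβl)
     = 50·(57.3 − j19.1)/(50 − j21.9)

Z_in ≈ 55.1 + j5.02 Ω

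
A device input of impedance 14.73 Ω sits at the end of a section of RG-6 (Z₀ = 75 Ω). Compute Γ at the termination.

Γ = -0.672

Γ = (Z_L − Z_0)/(Z_L + Z_0) = (14.73 − 75)/(14.73 + 75) = -60.27/89.73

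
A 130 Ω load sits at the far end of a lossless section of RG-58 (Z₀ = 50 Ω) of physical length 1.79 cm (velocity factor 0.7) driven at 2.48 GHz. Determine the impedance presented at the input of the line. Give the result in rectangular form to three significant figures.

λ = v/f = 0.7·c / 2.48 GHz = 0.0847 m
βl = 2π·l/λ = 2π × 0.211 = 76.1°
tan(βl) = tan(76.1°) = 4.04
Z_in = Z_0·(Z_L + jZ_0·tanβl)/(Z_0 + jZ_L·tanβl)
     = 50·(130 + j202)/(50 + j525)

Z_in ≈ 20.2 − j10.4 Ω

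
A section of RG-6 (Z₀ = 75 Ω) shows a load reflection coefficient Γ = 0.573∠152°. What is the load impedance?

Z_L ≈ 21.5 + j17.2 Ω

Z_L = Z_0·(1 + Γ)/(1 − Γ) = 75·(0.494 + j0.269)/(1.51 − j0.269)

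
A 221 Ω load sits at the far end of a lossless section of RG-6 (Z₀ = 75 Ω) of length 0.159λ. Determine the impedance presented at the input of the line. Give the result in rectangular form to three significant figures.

βl = 2π × 0.159 = 57.2°
tan(βl) = tan(57.2°) = 1.55
Z_in = Z_0·(Z_L + jZ_0·tanβl)/(Z_0 + jZ_L·tanβl)
     = 75·(221 + j117)/(75 + j343)

Z_in ≈ 34.4 − j40.8 Ω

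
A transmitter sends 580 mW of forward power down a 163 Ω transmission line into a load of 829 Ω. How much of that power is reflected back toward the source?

Γ = (829 − 163)/(829 + 163) = 0.671
|Γ|² = 0.451
P_refl = |Γ|²·P_inc = 261 mW, P_del = (1 − |Γ|²)·P_inc = 319 mW

P_reflected ≈ 261 mW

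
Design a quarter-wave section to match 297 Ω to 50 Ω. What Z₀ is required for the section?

Z_qwt = √(Z_0·R_L) = √(50 × 297) = √14850

Z_qwt ≈ 122 Ω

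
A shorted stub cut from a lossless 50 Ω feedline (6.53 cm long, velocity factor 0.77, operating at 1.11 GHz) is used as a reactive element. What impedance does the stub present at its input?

Z_in ≈ −j118 Ω

λ = v/f = 0.77·c / 1.11 GHz = 0.208 m
βl = 2π·l/λ = 2π × 0.314 = 113°
tan(βl) = -2.36
For a shorted stub, Z_in = jZ_0·tan(βl)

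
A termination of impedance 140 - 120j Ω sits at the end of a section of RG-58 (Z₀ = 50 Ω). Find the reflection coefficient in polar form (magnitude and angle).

Γ ≈ 0.667 ∠ -20.9°

Γ = (Z_L − Z_0)/(Z_L + Z_0) = (90 − j120)/(190 − j120)
|Γ| = 150/225 = 0.667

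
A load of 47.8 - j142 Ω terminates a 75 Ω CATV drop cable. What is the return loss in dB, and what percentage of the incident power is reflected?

RL ≈ 2.27 dB; 59.3% of incident power reflected

Γ = (-27.2 − j142)/(122.8 − j142), |Γ| = 0.77
RL = −20·log₁₀(0.77) = 2.27 dB
P_refl/P_inc = |Γ|² = 0.593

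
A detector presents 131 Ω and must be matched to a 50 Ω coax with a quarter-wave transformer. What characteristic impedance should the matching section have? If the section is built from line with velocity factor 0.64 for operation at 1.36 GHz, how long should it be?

Z_qwt = √(Z_0·R_L) = √(50 × 131) = √6550
λ = 0.64·c/f = 0.141 m, so l = λ/4 = 0.0353 m

Z_qwt ≈ 80.9 Ω; length ≈ 3.53 cm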